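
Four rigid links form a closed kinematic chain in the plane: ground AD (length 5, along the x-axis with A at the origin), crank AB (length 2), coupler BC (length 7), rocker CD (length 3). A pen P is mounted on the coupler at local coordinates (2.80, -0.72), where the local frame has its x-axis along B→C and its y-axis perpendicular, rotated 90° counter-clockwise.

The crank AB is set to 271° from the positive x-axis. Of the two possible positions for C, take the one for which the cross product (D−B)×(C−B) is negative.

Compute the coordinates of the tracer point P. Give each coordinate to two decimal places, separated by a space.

A=(0,0), D=(5.00,0)
B = A + 2.00·(cos271°, sin271°) = (0.0349, -1.9997)
|BD| = 5.3527
circle(B,7.00) ∩ circle(D,3.00): a=6.4128, h=2.8064
  candidates: C₊=(4.9349,2.9993) cross=15.022; C₋=(7.0318,-2.2072) cross=-15.022
  mode - wants cross < 0 → take C=(7.0318,-2.2072) (cross=-15.022)
ex = (C−B)/|BC| = (0.9996,-0.0296); ey = (0.0296,0.9996)
P = B + 2.80·ex + -0.72·ey = (2.8123,-2.8024)

2.81 -2.80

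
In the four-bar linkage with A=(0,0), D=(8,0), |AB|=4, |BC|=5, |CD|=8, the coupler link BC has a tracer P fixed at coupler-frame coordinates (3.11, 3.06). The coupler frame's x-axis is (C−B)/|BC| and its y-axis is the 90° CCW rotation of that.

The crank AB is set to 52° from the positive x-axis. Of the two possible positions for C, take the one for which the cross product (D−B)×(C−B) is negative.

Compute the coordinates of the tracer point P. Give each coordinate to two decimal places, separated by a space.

A=(0,0), D=(8.00,0)
B = A + 4.00·(cos52°, sin52°) = (2.4626, 3.1520)
|BD| = 6.3716
circle(B,5.00) ∩ circle(D,8.00): a=0.1254, h=4.9984
  candidates: C₊=(5.0443,7.4340) cross=31.848; C₋=(0.0989,-1.2539) cross=-31.848
  mode - wants cross < 0 → take C=(0.0989,-1.2539) (cross=-31.848)
ex = (C−B)/|BC| = (-0.4728,-0.8812); ey = (0.8812,-0.4728)
P = B + 3.11·ex + 3.06·ey = (3.6888,-1.0351)

3.69 -1.04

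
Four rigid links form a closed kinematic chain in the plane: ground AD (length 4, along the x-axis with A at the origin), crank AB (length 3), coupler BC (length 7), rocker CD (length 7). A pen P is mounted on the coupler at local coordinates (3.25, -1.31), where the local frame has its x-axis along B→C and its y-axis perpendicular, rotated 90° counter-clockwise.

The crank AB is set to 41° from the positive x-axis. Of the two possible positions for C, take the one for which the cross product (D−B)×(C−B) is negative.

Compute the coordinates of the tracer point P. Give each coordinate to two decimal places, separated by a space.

-0.76 0.20

A=(0,0), D=(4.00,0)
B = A + 3.00·(cos41°, sin41°) = (2.2641, 1.9682)
|BD| = 2.6243
circle(B,7.00) ∩ circle(D,7.00): a=1.3122, h=6.8759
  candidates: C₊=(8.2889,5.5322) cross=18.044; C₋=(-2.0247,-3.5641) cross=-18.044
  mode - wants cross < 0 → take C=(-2.0247,-3.5641) (cross=-18.044)
ex = (C−B)/|BC| = (-0.6127,-0.7903); ey = (0.7903,-0.6127)
P = B + 3.25·ex + -1.31·ey = (-0.7625,0.2023)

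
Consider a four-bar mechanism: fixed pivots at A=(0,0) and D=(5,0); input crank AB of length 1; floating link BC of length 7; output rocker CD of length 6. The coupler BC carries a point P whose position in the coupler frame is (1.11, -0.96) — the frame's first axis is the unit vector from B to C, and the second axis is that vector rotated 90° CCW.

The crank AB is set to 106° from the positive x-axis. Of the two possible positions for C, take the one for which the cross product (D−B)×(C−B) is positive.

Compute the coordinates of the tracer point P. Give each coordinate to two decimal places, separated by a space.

1.19 1.09

A=(0,0), D=(5.00,0)
B = A + 1.00·(cos106°, sin106°) = (-0.2756, 0.9613)
|BD| = 5.3625
circle(B,7.00) ∩ circle(D,6.00): a=3.8934, h=5.8174
  candidates: C₊=(4.5975,5.9865) cross=31.196; C₋=(2.5119,-5.4598) cross=-31.196
  mode + wants cross > 0 → take C=(4.5975,5.9865) (cross=31.196)
ex = (C−B)/|BC| = (0.6962,0.7179); ey = (-0.7179,0.6962)
P = B + 1.11·ex + -0.96·ey = (1.1863,1.0898)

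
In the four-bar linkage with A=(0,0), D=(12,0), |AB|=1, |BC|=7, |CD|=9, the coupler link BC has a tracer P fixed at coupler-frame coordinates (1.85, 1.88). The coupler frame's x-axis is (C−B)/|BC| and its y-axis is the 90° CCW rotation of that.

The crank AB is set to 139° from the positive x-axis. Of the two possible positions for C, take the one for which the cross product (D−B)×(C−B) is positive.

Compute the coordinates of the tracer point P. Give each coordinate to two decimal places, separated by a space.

-0.54 3.28

A=(0,0), D=(12.00,0)
B = A + 1.00·(cos139°, sin139°) = (-0.7547, 0.6561)
|BD| = 12.7716
circle(B,7.00) ∩ circle(D,9.00): a=5.1330, h=4.7594
  candidates: C₊=(4.6160,5.1455) cross=60.786; C₋=(4.1270,-4.3608) cross=-60.786
  mode + wants cross > 0 → take C=(4.6160,5.1455) (cross=60.786)
ex = (C−B)/|BC| = (0.7672,0.6414); ey = (-0.6414,0.7672)
P = B + 1.85·ex + 1.88·ey = (-0.5411,3.2850)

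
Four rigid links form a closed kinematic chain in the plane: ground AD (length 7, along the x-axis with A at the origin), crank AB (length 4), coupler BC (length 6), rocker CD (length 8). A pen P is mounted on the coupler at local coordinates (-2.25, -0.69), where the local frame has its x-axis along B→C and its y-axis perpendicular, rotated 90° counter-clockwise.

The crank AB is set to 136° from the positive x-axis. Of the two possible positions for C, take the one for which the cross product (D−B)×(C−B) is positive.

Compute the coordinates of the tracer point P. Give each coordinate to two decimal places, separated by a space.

-4.31 0.91

A=(0,0), D=(7.00,0)
B = A + 4.00·(cos136°, sin136°) = (-2.8774, 2.7786)
|BD| = 10.2608
circle(B,6.00) ∩ circle(D,8.00): a=3.7660, h=4.6709
  candidates: C₊=(2.0128,6.2552) cross=47.927; C₋=(-0.5170,-2.7376) cross=-47.927
  mode + wants cross > 0 → take C=(2.0128,6.2552) (cross=47.927)
ex = (C−B)/|BC| = (0.8150,0.5794); ey = (-0.5794,0.8150)
P = B + -2.25·ex + -0.69·ey = (-4.3114,0.9126)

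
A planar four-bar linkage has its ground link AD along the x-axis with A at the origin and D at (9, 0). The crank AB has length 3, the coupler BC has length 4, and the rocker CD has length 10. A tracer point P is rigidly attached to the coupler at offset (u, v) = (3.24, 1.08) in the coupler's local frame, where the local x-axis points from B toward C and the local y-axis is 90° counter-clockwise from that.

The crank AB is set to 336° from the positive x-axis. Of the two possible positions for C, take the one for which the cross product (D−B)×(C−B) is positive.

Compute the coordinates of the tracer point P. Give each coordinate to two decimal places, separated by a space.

A=(0,0), D=(9.00,0)
B = A + 3.00·(cos336°, sin336°) = (2.7406, -1.2202)
|BD| = 6.3772
circle(B,4.00) ∩ circle(D,10.00): a=-3.3974, h=2.1114
  candidates: C₊=(-0.9980,0.2021) cross=13.465; C₋=(-0.1900,-3.9426) cross=-13.465
  mode + wants cross > 0 → take C=(-0.9980,0.2021) (cross=13.465)
ex = (C−B)/|BC| = (-0.9346,0.3556); ey = (-0.3556,-0.9346)
P = B + 3.24·ex + 1.08·ey = (-0.6716,-1.0776)

-0.67 -1.08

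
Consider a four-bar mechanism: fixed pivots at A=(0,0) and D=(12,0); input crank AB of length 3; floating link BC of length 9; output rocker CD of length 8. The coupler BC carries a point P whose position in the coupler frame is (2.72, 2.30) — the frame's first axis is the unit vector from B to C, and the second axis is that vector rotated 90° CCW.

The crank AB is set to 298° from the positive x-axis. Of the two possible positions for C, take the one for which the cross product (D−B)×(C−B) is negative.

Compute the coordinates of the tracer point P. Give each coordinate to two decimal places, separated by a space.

A=(0,0), D=(12.00,0)
B = A + 3.00·(cos298°, sin298°) = (1.4084, -2.6488)
|BD| = 10.9178
circle(B,9.00) ∩ circle(D,8.00): a=6.2374, h=6.4880
  candidates: C₊=(5.8854,5.1586) cross=70.835; C₋=(9.0336,-7.4297) cross=-70.835
  mode - wants cross < 0 → take C=(9.0336,-7.4297) (cross=-70.835)
ex = (C−B)/|BC| = (0.8472,-0.5312); ey = (0.5312,0.8472)
P = B + 2.72·ex + 2.30·ey = (4.9347,-2.1451)

4.93 -2.15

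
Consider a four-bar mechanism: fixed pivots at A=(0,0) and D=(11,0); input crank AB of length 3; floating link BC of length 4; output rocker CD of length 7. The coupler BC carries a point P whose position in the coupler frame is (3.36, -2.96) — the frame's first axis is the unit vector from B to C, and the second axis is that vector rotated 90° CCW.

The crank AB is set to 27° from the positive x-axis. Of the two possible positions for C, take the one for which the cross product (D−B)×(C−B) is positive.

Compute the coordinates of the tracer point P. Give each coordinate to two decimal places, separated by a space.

A=(0,0), D=(11.00,0)
B = A + 3.00·(cos27°, sin27°) = (2.6730, 1.3620)
|BD| = 8.4376
circle(B,4.00) ∩ circle(D,7.00): a=2.2633, h=3.2981
  candidates: C₊=(5.4390,4.2515) cross=27.828; C₋=(4.3743,-2.2582) cross=-27.828
  mode + wants cross > 0 → take C=(5.4390,4.2515) (cross=27.828)
ex = (C−B)/|BC| = (0.6915,0.7224); ey = (-0.7224,0.6915)
P = B + 3.36·ex + -2.96·ey = (7.1347,1.7424)

7.13 1.74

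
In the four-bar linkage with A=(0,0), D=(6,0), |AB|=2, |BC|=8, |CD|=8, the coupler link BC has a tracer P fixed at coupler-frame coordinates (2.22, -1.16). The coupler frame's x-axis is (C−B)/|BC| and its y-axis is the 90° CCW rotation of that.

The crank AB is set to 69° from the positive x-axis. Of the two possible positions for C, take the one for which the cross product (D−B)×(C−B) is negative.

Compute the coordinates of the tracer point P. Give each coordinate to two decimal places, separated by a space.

-0.40 -0.37

A=(0,0), D=(6.00,0)
B = A + 2.00·(cos69°, sin69°) = (0.7167, 1.8672)
|BD| = 5.6035
circle(B,8.00) ∩ circle(D,8.00): a=2.8017, h=7.4933
  candidates: C₊=(5.8553,7.9987) cross=41.989; C₋=(0.8615,-6.1315) cross=-41.989
  mode - wants cross < 0 → take C=(0.8615,-6.1315) (cross=-41.989)
ex = (C−B)/|BC| = (0.0181,-0.9998); ey = (0.9998,0.0181)
P = B + 2.22·ex + -1.16·ey = (-0.4029,-0.3735)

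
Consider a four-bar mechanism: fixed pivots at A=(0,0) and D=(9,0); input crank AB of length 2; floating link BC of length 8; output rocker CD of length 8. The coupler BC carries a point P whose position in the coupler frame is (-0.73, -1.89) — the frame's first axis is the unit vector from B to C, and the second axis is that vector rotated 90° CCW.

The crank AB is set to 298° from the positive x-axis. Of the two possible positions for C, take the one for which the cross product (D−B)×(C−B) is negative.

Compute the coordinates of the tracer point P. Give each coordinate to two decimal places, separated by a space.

A=(0,0), D=(9.00,0)
B = A + 2.00·(cos298°, sin298°) = (0.9389, -1.7659)
|BD| = 8.2522
circle(B,8.00) ∩ circle(D,8.00): a=4.1261, h=6.8538
  candidates: C₊=(3.5028,5.8121) cross=56.559; C₋=(6.4361,-7.5780) cross=-56.559
  mode - wants cross < 0 → take C=(6.4361,-7.5780) (cross=-56.559)
ex = (C−B)/|BC| = (0.6871,-0.7265); ey = (0.7265,0.6871)
P = B + -0.73·ex + -1.89·ey = (-0.9358,-2.5342)

-0.94 -2.53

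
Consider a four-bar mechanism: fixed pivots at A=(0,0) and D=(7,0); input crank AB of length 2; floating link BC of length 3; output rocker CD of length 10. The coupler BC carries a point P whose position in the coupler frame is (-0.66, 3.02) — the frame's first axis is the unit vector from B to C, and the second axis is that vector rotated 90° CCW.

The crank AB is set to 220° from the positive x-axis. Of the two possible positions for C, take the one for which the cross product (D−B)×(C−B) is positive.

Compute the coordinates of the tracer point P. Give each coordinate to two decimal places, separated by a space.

A=(0,0), D=(7.00,0)
B = A + 2.00·(cos220°, sin220°) = (-1.5321, -1.2856)
|BD| = 8.6284
circle(B,3.00) ∩ circle(D,10.00): a=-0.9591, h=2.8426
  candidates: C₊=(-2.9040,1.3824) cross=24.527; C₋=(-2.0569,-4.2393) cross=-24.527
  mode + wants cross > 0 → take C=(-2.9040,1.3824) (cross=24.527)
ex = (C−B)/|BC| = (-0.4573,0.8893); ey = (-0.8893,-0.4573)
P = B + -0.66·ex + 3.02·ey = (-3.9160,-3.2536)

-3.92 -3.25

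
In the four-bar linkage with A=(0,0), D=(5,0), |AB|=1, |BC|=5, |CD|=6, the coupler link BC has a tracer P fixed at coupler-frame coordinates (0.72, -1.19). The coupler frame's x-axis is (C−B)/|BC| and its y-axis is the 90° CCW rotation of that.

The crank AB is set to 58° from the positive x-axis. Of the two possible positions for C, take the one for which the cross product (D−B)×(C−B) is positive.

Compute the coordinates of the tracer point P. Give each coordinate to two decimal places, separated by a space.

A=(0,0), D=(5.00,0)
B = A + 1.00·(cos58°, sin58°) = (0.5299, 0.8480)
|BD| = 4.5498
circle(B,5.00) ∩ circle(D,6.00): a=1.0661, h=4.8850
  candidates: C₊=(2.4878,5.4488) cross=22.226; C₋=(0.6668,-4.1501) cross=-22.226
  mode + wants cross > 0 → take C=(2.4878,5.4488) (cross=22.226)
ex = (C−B)/|BC| = (0.3916,0.9201); ey = (-0.9201,0.3916)
P = B + 0.72·ex + -1.19·ey = (1.9068,1.0446)

1.91 1.04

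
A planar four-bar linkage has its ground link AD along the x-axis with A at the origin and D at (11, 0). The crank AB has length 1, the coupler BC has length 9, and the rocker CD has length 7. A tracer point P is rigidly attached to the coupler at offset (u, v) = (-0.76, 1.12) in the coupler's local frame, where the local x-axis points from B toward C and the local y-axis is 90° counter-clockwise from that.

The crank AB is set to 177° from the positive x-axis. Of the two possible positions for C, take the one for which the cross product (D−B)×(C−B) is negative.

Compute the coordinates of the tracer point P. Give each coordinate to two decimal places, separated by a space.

A=(0,0), D=(11.00,0)
B = A + 1.00·(cos177°, sin177°) = (-0.9986, 0.0523)
|BD| = 11.9987
circle(B,9.00) ∩ circle(D,7.00): a=7.3328, h=5.2182
  candidates: C₊=(6.3569,5.2385) cross=62.612; C₋=(6.3114,-5.1978) cross=-62.612
  mode - wants cross < 0 → take C=(6.3114,-5.1978) (cross=-62.612)
ex = (C−B)/|BC| = (0.8122,-0.5833); ey = (0.5833,0.8122)
P = B + -0.76·ex + 1.12·ey = (-0.9626,1.4054)

-0.96 1.41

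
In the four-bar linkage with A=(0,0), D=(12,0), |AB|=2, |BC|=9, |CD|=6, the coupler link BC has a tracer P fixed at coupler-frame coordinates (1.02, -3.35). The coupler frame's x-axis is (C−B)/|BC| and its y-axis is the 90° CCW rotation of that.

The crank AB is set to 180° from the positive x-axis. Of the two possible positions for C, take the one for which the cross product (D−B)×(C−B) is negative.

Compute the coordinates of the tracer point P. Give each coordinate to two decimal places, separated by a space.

-2.00 -3.50

A=(0,0), D=(12.00,0)
B = A + 2.00·(cos180°, sin180°) = (-2.0000, 0.0000)
|BD| = 14.0000
circle(B,9.00) ∩ circle(D,6.00): a=8.6071, h=2.6300
  candidates: C₊=(6.6071,2.6300) cross=36.821; C₋=(6.6071,-2.6300) cross=-36.821
  mode - wants cross < 0 → take C=(6.6071,-2.6300) (cross=-36.821)
ex = (C−B)/|BC| = (0.9563,-0.2922); ey = (0.2922,0.9563)
P = B + 1.02·ex + -3.35·ey = (-2.0035,-3.5018)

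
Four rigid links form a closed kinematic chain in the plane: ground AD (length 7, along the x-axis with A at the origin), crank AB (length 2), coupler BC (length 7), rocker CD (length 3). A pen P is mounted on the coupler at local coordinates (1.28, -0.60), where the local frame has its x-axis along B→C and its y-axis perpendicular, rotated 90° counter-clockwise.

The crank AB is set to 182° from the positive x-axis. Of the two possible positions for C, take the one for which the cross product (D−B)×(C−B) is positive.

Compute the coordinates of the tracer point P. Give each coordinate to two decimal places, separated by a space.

-0.60 -0.28

A=(0,0), D=(7.00,0)
B = A + 2.00·(cos182°, sin182°) = (-1.9988, -0.0698)
|BD| = 8.9991
circle(B,7.00) ∩ circle(D,3.00): a=6.7220, h=1.9532
  candidates: C₊=(4.7078,1.9355) cross=17.577; C₋=(4.7381,-1.9708) cross=-17.577
  mode + wants cross > 0 → take C=(4.7078,1.9355) (cross=17.577)
ex = (C−B)/|BC| = (0.9581,0.2865); ey = (-0.2865,0.9581)
P = B + 1.28·ex + -0.60·ey = (-0.6005,-0.2780)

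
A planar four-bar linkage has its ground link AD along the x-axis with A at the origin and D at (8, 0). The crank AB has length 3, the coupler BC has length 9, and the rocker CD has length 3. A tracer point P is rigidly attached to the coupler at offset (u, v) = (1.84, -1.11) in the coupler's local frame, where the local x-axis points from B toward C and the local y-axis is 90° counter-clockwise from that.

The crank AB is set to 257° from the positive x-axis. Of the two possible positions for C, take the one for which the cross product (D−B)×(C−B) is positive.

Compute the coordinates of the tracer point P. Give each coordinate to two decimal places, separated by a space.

A=(0,0), D=(8.00,0)
B = A + 3.00·(cos257°, sin257°) = (-0.6749, -2.9231)
|BD| = 9.1541
circle(B,9.00) ∩ circle(D,3.00): a=8.5097, h=2.9300
  candidates: C₊=(6.4537,2.5708) cross=26.821; C₋=(8.3250,-2.9823) cross=-26.821
  mode + wants cross > 0 → take C=(6.4537,2.5708) (cross=26.821)
ex = (C−B)/|BC| = (0.7921,0.6104); ey = (-0.6104,0.7921)
P = B + 1.84·ex + -1.11·ey = (1.4601,-2.6791)

1.46 -2.68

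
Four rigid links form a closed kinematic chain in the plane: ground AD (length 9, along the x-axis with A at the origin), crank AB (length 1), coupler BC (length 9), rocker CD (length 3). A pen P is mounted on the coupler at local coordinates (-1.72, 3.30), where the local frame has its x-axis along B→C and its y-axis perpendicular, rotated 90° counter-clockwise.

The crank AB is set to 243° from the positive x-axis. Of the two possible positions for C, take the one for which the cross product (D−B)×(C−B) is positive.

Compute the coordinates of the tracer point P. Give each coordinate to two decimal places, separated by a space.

A=(0,0), D=(9.00,0)
B = A + 1.00·(cos243°, sin243°) = (-0.4540, -0.8910)
|BD| = 9.4959
circle(B,9.00) ∩ circle(D,3.00): a=8.5391, h=2.8433
  candidates: C₊=(7.7806,2.7410) cross=27.000; C₋=(8.3142,-2.9206) cross=-27.000
  mode + wants cross > 0 → take C=(7.7806,2.7410) (cross=27.000)
ex = (C−B)/|BC| = (0.9150,0.4036); ey = (-0.4036,0.9150)
P = B + -1.72·ex + 3.30·ey = (-3.3594,1.4342)

-3.36 1.43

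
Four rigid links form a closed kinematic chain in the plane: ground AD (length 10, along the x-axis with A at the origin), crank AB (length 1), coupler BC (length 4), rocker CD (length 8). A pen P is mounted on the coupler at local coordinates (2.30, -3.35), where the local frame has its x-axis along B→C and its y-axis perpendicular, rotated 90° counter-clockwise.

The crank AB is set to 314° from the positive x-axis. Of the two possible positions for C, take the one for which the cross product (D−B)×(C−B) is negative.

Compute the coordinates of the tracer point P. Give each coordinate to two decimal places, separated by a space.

A=(0,0), D=(10.00,0)
B = A + 1.00·(cos314°, sin314°) = (0.6947, -0.7193)
|BD| = 9.3331
circle(B,4.00) ∩ circle(D,8.00): a=2.0951, h=3.4075
  candidates: C₊=(2.5209,2.8394) cross=31.802; C₋=(3.0461,-3.9552) cross=-31.802
  mode - wants cross < 0 → take C=(3.0461,-3.9552) (cross=-31.802)
ex = (C−B)/|BC| = (0.5879,-0.8090); ey = (0.8090,0.5879)
P = B + 2.30·ex + -3.35·ey = (-0.6633,-4.5493)

-0.66 -4.55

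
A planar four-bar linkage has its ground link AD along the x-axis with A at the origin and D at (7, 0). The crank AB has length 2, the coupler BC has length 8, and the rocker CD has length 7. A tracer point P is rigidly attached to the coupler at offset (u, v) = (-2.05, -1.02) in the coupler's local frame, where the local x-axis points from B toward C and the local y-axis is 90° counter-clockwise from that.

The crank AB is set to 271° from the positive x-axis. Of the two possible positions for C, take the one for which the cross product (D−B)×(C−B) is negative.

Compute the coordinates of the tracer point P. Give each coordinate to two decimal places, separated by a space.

A=(0,0), D=(7.00,0)
B = A + 2.00·(cos271°, sin271°) = (0.0349, -1.9997)
|BD| = 7.2465
circle(B,8.00) ∩ circle(D,7.00): a=4.6582, h=6.5039
  candidates: C₊=(2.7175,5.5371) cross=47.130; C₋=(6.3070,-6.9656) cross=-47.130
  mode - wants cross < 0 → take C=(6.3070,-6.9656) (cross=-47.130)
ex = (C−B)/|BC| = (0.7840,-0.6207); ey = (0.6207,0.7840)
P = B + -2.05·ex + -1.02·ey = (-2.2055,-1.5269)

-2.21 -1.53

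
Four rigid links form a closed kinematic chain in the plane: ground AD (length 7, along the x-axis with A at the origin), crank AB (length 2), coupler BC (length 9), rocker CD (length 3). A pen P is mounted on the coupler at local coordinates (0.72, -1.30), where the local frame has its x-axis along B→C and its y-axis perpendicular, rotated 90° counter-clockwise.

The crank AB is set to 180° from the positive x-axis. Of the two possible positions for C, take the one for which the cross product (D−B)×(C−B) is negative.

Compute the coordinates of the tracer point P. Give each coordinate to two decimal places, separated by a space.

A=(0,0), D=(7.00,0)
B = A + 2.00·(cos180°, sin180°) = (-2.0000, 0.0000)
|BD| = 9.0000
circle(B,9.00) ∩ circle(D,3.00): a=8.5000, h=2.9580
  candidates: C₊=(6.5000,2.9580) cross=26.622; C₋=(6.5000,-2.9580) cross=-26.622
  mode - wants cross < 0 → take C=(6.5000,-2.9580) (cross=-26.622)
ex = (C−B)/|BC| = (0.9444,-0.3287); ey = (0.3287,0.9444)
P = B + 0.72·ex + -1.30·ey = (-1.7473,-1.4644)

-1.75 -1.46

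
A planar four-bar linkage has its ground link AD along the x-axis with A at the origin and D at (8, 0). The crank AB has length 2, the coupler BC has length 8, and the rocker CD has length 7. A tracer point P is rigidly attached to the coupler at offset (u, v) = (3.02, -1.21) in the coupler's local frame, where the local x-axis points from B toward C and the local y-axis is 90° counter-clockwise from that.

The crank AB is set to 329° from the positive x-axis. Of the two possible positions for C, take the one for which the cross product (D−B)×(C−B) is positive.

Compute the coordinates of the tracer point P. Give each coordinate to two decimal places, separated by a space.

A=(0,0), D=(8.00,0)
B = A + 2.00·(cos329°, sin329°) = (1.7143, -1.0301)
|BD| = 6.3695
circle(B,8.00) ∩ circle(D,7.00): a=4.3622, h=6.7060
  candidates: C₊=(4.9347,6.2931) cross=42.714; C₋=(7.1037,-6.9424) cross=-42.714
  mode + wants cross > 0 → take C=(4.9347,6.2931) (cross=42.714)
ex = (C−B)/|BC| = (0.4025,0.9154); ey = (-0.9154,0.4025)
P = B + 3.02·ex + -1.21·ey = (4.0376,1.2474)

4.04 1.25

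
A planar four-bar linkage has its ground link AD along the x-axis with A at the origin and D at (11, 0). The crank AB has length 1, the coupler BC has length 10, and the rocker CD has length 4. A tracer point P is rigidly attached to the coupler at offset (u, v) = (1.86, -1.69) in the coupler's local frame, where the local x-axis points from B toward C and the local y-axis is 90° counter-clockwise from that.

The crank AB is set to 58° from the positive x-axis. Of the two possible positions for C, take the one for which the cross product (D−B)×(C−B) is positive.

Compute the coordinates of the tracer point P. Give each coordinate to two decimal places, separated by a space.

A=(0,0), D=(11.00,0)
B = A + 1.00·(cos58°, sin58°) = (0.5299, 0.8480)
|BD| = 10.5044
circle(B,10.00) ∩ circle(D,4.00): a=9.2505, h=3.7984
  candidates: C₊=(10.0569,3.8872) cross=39.900; C₋=(9.4436,-3.6848) cross=-39.900
  mode + wants cross > 0 → take C=(10.0569,3.8872) (cross=39.900)
ex = (C−B)/|BC| = (0.9527,0.3039); ey = (-0.3039,0.9527)
P = B + 1.86·ex + -1.69·ey = (2.8156,-0.1967)

2.82 -0.20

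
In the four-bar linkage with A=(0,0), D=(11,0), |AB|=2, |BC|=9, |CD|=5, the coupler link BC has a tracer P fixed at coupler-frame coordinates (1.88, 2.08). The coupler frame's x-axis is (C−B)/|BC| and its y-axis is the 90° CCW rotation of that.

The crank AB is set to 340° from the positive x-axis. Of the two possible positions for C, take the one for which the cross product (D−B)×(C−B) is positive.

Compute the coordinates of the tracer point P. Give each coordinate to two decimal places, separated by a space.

2.16 2.11

A=(0,0), D=(11.00,0)
B = A + 2.00·(cos340°, sin340°) = (1.8794, -0.6840)
|BD| = 9.1462
circle(B,9.00) ∩ circle(D,5.00): a=7.6345, h=4.7660
  candidates: C₊=(9.1360,4.6396) cross=43.591; C₋=(9.8489,-4.8657) cross=-43.591
  mode + wants cross > 0 → take C=(9.1360,4.6396) (cross=43.591)
ex = (C−B)/|BC| = (0.8063,0.5915); ey = (-0.5915,0.8063)
P = B + 1.88·ex + 2.08·ey = (2.1649,2.1051)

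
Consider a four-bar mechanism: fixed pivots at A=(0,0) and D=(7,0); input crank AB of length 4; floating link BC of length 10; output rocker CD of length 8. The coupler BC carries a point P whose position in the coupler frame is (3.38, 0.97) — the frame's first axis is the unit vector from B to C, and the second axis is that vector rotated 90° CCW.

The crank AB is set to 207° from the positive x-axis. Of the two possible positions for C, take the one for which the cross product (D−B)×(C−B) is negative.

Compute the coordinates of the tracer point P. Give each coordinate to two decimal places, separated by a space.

A=(0,0), D=(7.00,0)
B = A + 4.00·(cos207°, sin207°) = (-3.5640, -1.8160)
|BD| = 10.7190
circle(B,10.00) ∩ circle(D,8.00): a=7.0388, h=7.1032
  candidates: C₊=(2.1696,6.3771) cross=76.139; C₋=(4.5764,-7.6240) cross=-76.139
  mode - wants cross < 0 → take C=(4.5764,-7.6240) (cross=-76.139)
ex = (C−B)/|BC| = (0.8140,-0.5808); ey = (0.5808,0.8140)
P = B + 3.38·ex + 0.97·ey = (-0.2492,-2.9895)

-0.25 -2.99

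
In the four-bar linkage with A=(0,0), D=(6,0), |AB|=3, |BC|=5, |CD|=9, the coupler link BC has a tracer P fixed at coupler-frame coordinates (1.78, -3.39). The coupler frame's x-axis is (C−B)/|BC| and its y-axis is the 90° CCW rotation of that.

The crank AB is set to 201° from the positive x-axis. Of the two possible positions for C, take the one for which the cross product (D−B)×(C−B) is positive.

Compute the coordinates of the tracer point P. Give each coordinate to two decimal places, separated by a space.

A=(0,0), D=(6.00,0)
B = A + 3.00·(cos201°, sin201°) = (-2.8007, -1.0751)
|BD| = 8.8662
circle(B,5.00) ∩ circle(D,9.00): a=1.2750, h=4.8347
  candidates: C₊=(-2.1214,3.8785) cross=42.865; C₋=(-0.9489,-5.7195) cross=-42.865
  mode + wants cross > 0 → take C=(-2.1214,3.8785) (cross=42.865)
ex = (C−B)/|BC| = (0.1359,0.9907); ey = (-0.9907,0.1359)
P = B + 1.78·ex + -3.39·ey = (0.7997,0.2278)

0.80 0.23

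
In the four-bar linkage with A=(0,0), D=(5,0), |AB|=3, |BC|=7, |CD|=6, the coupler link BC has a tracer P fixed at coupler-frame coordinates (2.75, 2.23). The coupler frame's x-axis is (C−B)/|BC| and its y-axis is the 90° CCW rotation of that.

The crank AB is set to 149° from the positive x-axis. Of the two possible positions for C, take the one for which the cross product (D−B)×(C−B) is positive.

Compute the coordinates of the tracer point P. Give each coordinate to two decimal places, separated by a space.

-1.67 4.97

A=(0,0), D=(5.00,0)
B = A + 3.00·(cos149°, sin149°) = (-2.5715, 1.5451)
|BD| = 7.7275
circle(B,7.00) ∩ circle(D,6.00): a=4.7049, h=5.1830
  candidates: C₊=(3.0747,5.6827) cross=40.052; C₋=(1.0021,-4.4740) cross=-40.052
  mode + wants cross > 0 → take C=(3.0747,5.6827) (cross=40.052)
ex = (C−B)/|BC| = (0.8066,0.5911); ey = (-0.5911,0.8066)
P = B + 2.75·ex + 2.23·ey = (-1.6715,4.9693)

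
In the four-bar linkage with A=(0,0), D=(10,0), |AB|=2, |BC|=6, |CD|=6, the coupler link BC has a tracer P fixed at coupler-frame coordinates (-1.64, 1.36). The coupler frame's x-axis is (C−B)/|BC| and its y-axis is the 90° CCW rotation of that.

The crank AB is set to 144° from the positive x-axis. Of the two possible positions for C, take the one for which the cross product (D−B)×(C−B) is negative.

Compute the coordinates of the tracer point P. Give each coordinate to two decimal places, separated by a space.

-2.72 3.00

A=(0,0), D=(10.00,0)
B = A + 2.00·(cos144°, sin144°) = (-1.6180, 1.1756)
|BD| = 11.6774
circle(B,6.00) ∩ circle(D,6.00): a=5.8387, h=1.3820
  candidates: C₊=(4.3301,1.9627) cross=16.138; C₋=(4.0519,-0.7872) cross=-16.138
  mode - wants cross < 0 → take C=(4.0519,-0.7872) (cross=-16.138)
ex = (C−B)/|BC| = (0.9450,-0.3271); ey = (0.3271,0.9450)
P = B + -1.64·ex + 1.36·ey = (-2.7229,2.9972)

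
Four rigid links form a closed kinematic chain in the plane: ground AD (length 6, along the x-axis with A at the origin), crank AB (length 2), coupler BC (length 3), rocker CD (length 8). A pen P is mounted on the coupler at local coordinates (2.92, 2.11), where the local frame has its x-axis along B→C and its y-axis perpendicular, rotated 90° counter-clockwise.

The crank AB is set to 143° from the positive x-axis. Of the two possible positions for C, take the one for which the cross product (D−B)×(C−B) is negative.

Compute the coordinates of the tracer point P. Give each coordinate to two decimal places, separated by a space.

0.31 -1.85

A=(0,0), D=(6.00,0)
B = A + 2.00·(cos143°, sin143°) = (-1.5973, 1.2036)
|BD| = 7.6920
circle(B,3.00) ∩ circle(D,8.00): a=0.2709, h=2.9877
  candidates: C₊=(-0.8622,4.1122) cross=22.982; C₋=(-1.7972,-1.7897) cross=-22.982
  mode - wants cross < 0 → take C=(-1.7972,-1.7897) (cross=-22.982)
ex = (C−B)/|BC| = (-0.0667,-0.9978); ey = (0.9978,-0.0667)
P = B + 2.92·ex + 2.11·ey = (0.3134,-1.8505)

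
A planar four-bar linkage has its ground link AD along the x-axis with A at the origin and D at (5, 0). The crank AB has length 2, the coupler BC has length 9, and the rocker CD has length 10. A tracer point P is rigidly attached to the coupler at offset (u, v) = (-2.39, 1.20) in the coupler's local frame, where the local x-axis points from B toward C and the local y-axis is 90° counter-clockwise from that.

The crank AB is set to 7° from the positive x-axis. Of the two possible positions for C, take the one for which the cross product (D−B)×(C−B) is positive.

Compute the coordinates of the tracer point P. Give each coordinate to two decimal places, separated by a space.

1.03 -2.26

A=(0,0), D=(5.00,0)
B = A + 2.00·(cos7°, sin7°) = (1.9851, 0.2437)
|BD| = 3.0247
circle(B,9.00) ∩ circle(D,10.00): a=-1.6284, h=8.8515
  candidates: C₊=(1.0753,9.1976) cross=26.773; C₋=(-0.3513,-8.4477) cross=-26.773
  mode + wants cross > 0 → take C=(1.0753,9.1976) (cross=26.773)
ex = (C−B)/|BC| = (-0.1011,0.9949); ey = (-0.9949,-0.1011)
P = B + -2.39·ex + 1.20·ey = (1.0329,-2.2553)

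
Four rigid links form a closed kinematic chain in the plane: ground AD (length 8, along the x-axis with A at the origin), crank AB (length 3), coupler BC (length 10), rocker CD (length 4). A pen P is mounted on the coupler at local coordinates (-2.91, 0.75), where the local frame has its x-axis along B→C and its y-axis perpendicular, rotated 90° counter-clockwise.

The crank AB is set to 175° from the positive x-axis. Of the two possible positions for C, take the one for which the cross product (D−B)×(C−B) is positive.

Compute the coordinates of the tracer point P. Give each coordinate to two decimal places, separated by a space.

A=(0,0), D=(8.00,0)
B = A + 3.00·(cos175°, sin175°) = (-2.9886, 0.2615)
|BD| = 10.9917
circle(B,10.00) ∩ circle(D,4.00): a=9.3169, h=3.6325
  candidates: C₊=(6.4121,3.6713) cross=39.927; C₋=(6.2393,-3.5916) cross=-39.927
  mode + wants cross > 0 → take C=(6.4121,3.6713) (cross=39.927)
ex = (C−B)/|BC| = (0.9401,0.3410); ey = (-0.3410,0.9401)
P = B + -2.91·ex + 0.75·ey = (-5.9799,-0.0257)

-5.98 -0.03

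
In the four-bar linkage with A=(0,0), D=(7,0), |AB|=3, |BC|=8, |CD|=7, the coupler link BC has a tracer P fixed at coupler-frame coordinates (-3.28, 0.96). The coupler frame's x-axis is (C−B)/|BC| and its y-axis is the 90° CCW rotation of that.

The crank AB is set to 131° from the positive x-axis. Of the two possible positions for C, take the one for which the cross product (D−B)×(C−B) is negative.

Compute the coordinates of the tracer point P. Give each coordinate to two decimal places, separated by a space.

A=(0,0), D=(7.00,0)
B = A + 3.00·(cos131°, sin131°) = (-1.9682, 2.2641)
|BD| = 9.2496
circle(B,8.00) ∩ circle(D,7.00): a=5.4356, h=5.8697
  candidates: C₊=(4.7389,6.6248) cross=54.293; C₋=(1.8653,-4.7576) cross=-54.293
  mode - wants cross < 0 → take C=(1.8653,-4.7576) (cross=-54.293)
ex = (C−B)/|BC| = (0.4792,-0.8777); ey = (0.8777,0.4792)
P = B + -3.28·ex + 0.96·ey = (-2.6973,5.6030)

-2.70 5.60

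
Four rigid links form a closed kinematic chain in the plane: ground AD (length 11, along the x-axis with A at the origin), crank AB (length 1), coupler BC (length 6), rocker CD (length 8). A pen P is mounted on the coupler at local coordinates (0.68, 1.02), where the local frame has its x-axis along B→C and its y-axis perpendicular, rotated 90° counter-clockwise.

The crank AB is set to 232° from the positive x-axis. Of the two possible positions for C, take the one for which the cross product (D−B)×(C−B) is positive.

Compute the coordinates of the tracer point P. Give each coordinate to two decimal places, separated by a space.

A=(0,0), D=(11.00,0)
B = A + 1.00·(cos232°, sin232°) = (-0.6157, -0.7880)
|BD| = 11.6424
circle(B,6.00) ∩ circle(D,8.00): a=4.6187, h=3.8299
  candidates: C₊=(3.7332,3.3457) cross=44.589; C₋=(4.2516,-4.2965) cross=-44.589
  mode + wants cross > 0 → take C=(3.7332,3.3457) (cross=44.589)
ex = (C−B)/|BC| = (0.7248,0.6889); ey = (-0.6889,0.7248)
P = B + 0.68·ex + 1.02·ey = (-0.8255,0.4198)

-0.83 0.42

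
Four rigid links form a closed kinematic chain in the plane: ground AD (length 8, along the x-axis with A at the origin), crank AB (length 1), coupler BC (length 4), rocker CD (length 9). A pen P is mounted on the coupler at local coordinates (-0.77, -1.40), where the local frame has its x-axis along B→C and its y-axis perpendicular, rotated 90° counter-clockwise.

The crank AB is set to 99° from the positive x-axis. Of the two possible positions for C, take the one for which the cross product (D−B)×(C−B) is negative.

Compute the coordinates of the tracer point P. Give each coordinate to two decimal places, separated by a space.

-1.49 1.87

A=(0,0), D=(8.00,0)
B = A + 1.00·(cos99°, sin99°) = (-0.1564, 0.9877)
|BD| = 8.2160
circle(B,4.00) ∩ circle(D,9.00): a=0.1523, h=3.9971
  candidates: C₊=(0.4753,4.9375) cross=32.840; C₋=(-0.4857,-2.9987) cross=-32.840
  mode - wants cross < 0 → take C=(-0.4857,-2.9987) (cross=-32.840)
ex = (C−B)/|BC| = (-0.0823,-0.9966); ey = (0.9966,-0.0823)
P = B + -0.77·ex + -1.40·ey = (-1.4883,1.8703)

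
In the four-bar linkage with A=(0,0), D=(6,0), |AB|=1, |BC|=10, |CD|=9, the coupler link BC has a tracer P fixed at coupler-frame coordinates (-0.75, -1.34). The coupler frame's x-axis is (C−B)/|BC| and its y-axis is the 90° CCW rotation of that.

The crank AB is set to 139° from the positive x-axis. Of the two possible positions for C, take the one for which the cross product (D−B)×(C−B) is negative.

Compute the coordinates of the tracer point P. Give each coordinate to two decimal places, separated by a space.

-2.28 0.82

A=(0,0), D=(6.00,0)
B = A + 1.00·(cos139°, sin139°) = (-0.7547, 0.6561)
|BD| = 6.7865
circle(B,10.00) ∩ circle(D,9.00): a=4.7931, h=8.7765
  candidates: C₊=(4.8644,8.9281) cross=59.561; C₋=(3.1675,-8.5427) cross=-59.561
  mode - wants cross < 0 → take C=(3.1675,-8.5427) (cross=-59.561)
ex = (C−B)/|BC| = (0.3922,-0.9199); ey = (0.9199,0.3922)
P = B + -0.75·ex + -1.34·ey = (-2.2815,0.8204)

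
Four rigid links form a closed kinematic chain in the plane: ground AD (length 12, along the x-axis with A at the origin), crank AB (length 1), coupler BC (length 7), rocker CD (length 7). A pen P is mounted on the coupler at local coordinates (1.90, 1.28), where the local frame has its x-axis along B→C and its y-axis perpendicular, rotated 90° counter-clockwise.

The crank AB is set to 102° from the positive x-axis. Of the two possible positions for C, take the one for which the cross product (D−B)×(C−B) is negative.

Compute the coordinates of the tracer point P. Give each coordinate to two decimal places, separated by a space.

2.08 0.99

A=(0,0), D=(12.00,0)
B = A + 1.00·(cos102°, sin102°) = (-0.2079, 0.9781)
|BD| = 12.2470
circle(B,7.00) ∩ circle(D,7.00): a=6.1235, h=3.3915
  candidates: C₊=(6.1669,3.8698) cross=41.536; C₋=(5.6252,-2.8916) cross=-41.536
  mode - wants cross < 0 → take C=(5.6252,-2.8916) (cross=-41.536)
ex = (C−B)/|BC| = (0.8333,-0.5528); ey = (0.5528,0.8333)
P = B + 1.90·ex + 1.28·ey = (2.0830,0.9944)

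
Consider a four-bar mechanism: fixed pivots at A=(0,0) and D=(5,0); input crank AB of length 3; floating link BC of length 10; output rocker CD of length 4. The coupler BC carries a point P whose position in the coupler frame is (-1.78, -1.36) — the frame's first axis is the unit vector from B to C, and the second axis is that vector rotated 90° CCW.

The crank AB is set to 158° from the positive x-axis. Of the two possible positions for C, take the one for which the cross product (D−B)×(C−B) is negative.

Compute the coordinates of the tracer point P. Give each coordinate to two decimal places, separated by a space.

-5.00 0.84

A=(0,0), D=(5.00,0)
B = A + 3.00·(cos158°, sin158°) = (-2.7816, 1.1238)
|BD| = 7.8623
circle(B,10.00) ∩ circle(D,4.00): a=9.2731, h=3.7429
  candidates: C₊=(6.9313,3.5028) cross=29.428; C₋=(5.8613,-3.9062) cross=-29.428
  mode - wants cross < 0 → take C=(5.8613,-3.9062) (cross=-29.428)
ex = (C−B)/|BC| = (0.8643,-0.5030); ey = (0.5030,0.8643)
P = B + -1.78·ex + -1.36·ey = (-5.0041,0.8437)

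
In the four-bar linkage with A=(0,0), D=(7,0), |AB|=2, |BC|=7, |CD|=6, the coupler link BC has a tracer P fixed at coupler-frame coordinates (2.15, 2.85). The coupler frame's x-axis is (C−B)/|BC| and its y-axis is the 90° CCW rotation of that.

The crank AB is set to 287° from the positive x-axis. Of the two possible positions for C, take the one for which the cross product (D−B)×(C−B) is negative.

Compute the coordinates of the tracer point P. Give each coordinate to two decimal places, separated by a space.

A=(0,0), D=(7.00,0)
B = A + 2.00·(cos287°, sin287°) = (0.5847, -1.9126)
|BD| = 6.6943
circle(B,7.00) ∩ circle(D,6.00): a=4.3181, h=5.5094
  candidates: C₊=(3.1488,4.6009) cross=36.882; C₋=(6.2970,-5.9587) cross=-36.882
  mode - wants cross < 0 → take C=(6.2970,-5.9587) (cross=-36.882)
ex = (C−B)/|BC| = (0.8160,-0.5780); ey = (0.5780,0.8160)
P = B + 2.15·ex + 2.85·ey = (3.9865,-0.8296)

3.99 -0.83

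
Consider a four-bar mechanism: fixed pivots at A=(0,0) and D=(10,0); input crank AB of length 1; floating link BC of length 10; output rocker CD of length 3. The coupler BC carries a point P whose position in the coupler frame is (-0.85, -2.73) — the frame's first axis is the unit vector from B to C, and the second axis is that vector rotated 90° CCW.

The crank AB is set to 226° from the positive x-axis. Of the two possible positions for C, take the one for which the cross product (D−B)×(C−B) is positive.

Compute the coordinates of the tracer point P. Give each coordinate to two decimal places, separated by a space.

A=(0,0), D=(10.00,0)
B = A + 1.00·(cos226°, sin226°) = (-0.6947, -0.7193)
|BD| = 10.7188
circle(B,10.00) ∩ circle(D,3.00): a=9.6043, h=2.7853
  candidates: C₊=(8.7010,2.7042) cross=29.855; C₋=(9.0749,-2.8538) cross=-29.855
  mode + wants cross > 0 → take C=(8.7010,2.7042) (cross=29.855)
ex = (C−B)/|BC| = (0.9396,0.3424); ey = (-0.3424,0.9396)
P = B + -0.85·ex + -2.73·ey = (-0.5587,-3.5754)

-0.56 -3.58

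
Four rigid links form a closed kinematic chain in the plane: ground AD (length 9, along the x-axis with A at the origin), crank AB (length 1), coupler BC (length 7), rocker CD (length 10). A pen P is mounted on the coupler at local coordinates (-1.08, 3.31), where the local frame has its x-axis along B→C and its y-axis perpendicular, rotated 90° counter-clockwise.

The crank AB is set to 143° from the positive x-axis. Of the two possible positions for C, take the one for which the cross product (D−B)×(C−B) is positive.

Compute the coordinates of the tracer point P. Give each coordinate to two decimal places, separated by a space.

-4.27 0.89

A=(0,0), D=(9.00,0)
B = A + 1.00·(cos143°, sin143°) = (-0.7986, 0.6018)
|BD| = 9.8171
circle(B,7.00) ∩ circle(D,10.00): a=2.3110, h=6.6075
  candidates: C₊=(1.9131,7.0552) cross=64.867; C₋=(1.1030,-6.1349) cross=-64.867
  mode + wants cross > 0 → take C=(1.9131,7.0552) (cross=64.867)
ex = (C−B)/|BC| = (0.3874,0.9219); ey = (-0.9219,0.3874)
P = B + -1.08·ex + 3.31·ey = (-4.2686,0.8884)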